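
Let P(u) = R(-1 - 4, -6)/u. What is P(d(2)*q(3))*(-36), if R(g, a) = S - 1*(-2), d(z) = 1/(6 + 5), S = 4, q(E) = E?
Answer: -792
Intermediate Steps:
d(z) = 1/11
R(g, a) = 6 (R(g, a) = 4 - 1*(-2) = 4 + 2 = 6)
P(u) = 6/u
P(d(2)*q(3))*(-36) = (6/(((1/11)*3)))*(-36) = (6/(3/11))*(-36) = (6*(11/3))*(-36) = 22*(-36) = -792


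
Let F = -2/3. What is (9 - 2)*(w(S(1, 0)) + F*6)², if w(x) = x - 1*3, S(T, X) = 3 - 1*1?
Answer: 175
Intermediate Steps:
S(T, X) = 2 (S(T, X) = 3 - 1 = 2)
F = -⅔ (F = -2*⅓ = -⅔ ≈ -0.66667)
w(x) = -3 + x (w(x) = x - 3 = -3 + x)
(9 - 2)*(w(S(1, 0)) + F*6)² = (9 - 2)*((-3 + 2) - ⅔*6)² = 7*(-1 - 4)² = 7*(-5)² = 7*25 = 175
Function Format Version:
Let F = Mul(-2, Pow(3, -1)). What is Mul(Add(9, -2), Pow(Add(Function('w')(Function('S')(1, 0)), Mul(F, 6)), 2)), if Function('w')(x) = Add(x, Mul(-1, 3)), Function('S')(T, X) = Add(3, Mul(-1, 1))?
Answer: 175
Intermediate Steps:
Function('S')(T, X) = 2 (Function('S')(T, X) = Add(3, -1) = 2)
F = Rational(-2, 3) (F = Mul(-2, Rational(1, 3)) = Rational(-2, 3) ≈ -0.66667)
Function('w')(x) = Add(-3, x) (Function('w')(x) = Add(x, -3) = Add(-3, x))
Mul(Add(9, -2), Pow(Add(Function('w')(Function('S')(1, 0)), Mul(F, 6)), 2)) = Mul(Add(9, -2), Pow(Add(Add(-3, 2), Mul(Rational(-2, 3), 6)), 2)) = Mul(7, Pow(Add(-1, -4), 2)) = Mul(7, Pow(-5, 2)) = Mul(7, 25) = 175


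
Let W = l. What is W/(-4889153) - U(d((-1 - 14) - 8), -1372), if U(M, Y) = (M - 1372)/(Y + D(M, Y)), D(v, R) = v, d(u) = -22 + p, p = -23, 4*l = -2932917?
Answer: -34705/40828 ≈ -0.85003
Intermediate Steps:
l = -2932917/4 (l = (¼)*(-2932917) = -2932917/4 ≈ -7.3323e+5)
W = -2932917/4 ≈ -7.3323e+5
d(u) = -45 (d(u) = -22 - 23 = -45)
U(M, Y) = (-1372 + M)/(M + Y) (U(M, Y) = (M - 1372)/(Y + M) = (-1372 + M)/(M + Y))
W/(-4889153) - U(d((-1 - 14) - 8), -1372) = -2932917/4/(-4889153) - (-1372 - 45)/(-45 - 1372) = -2932917/4*(-1/4889153) - (-1417)/(-1417) = 6123/40828 - (-1)*(-1417)/1417 = 6123/40828 - 1*1 = 6123/40828 - 1 = -34705/40828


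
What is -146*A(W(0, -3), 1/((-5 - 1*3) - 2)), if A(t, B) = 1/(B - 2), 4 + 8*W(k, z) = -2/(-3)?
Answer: 1460/21 ≈ 69.524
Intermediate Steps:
W(k, z) = -5/12 (W(k, z) = -1/2 + (-2/(-3))/8 = -1/2 + (-2*(-1/3))/8 = -1/2 + (1/8)*(2/3) = -1/2 + 1/12 = -5/12)
A(t, B) = 1/(-2 + B)
-146*A(W(0, -3), 1/((-5 - 1*3) - 2)) = -146/(-2 + 1/((-5 - 1*3) - 2)) = -146/(-2 + 1/((-5 - 3) - 2)) = -146/(-2 + 1/(-8 - 2)) = -146/(-2 + 1/(-10)) = -146/(-2 - 1/10) = -146/(-21/10) = -146*(-10/21) = 1460/21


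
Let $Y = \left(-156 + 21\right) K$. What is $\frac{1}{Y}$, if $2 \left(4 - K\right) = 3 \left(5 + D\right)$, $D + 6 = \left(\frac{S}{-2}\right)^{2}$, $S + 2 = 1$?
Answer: $- \frac{8}{5535} \approx -0.0014453$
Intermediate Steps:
$S = -1$ ($S = -2 + 1 = -1$)
$D = - \frac{23}{4}$ ($D = -6 + \left(- \frac{1}{-2}\right)^{2} = -6 + \left(\left(-1\right) \left(- \frac{1}{2}\right)\right)^{2} = -6 + \left(\frac{1}{2}\right)^{2} = -6 + \frac{1}{4} = - \frac{23}{4} \approx -5.75$)
$K = \frac{41}{8}$ ($K = 4 - \frac{3 \left(5 - \frac{23}{4}\right)}{2} = 4 - \frac{3 \left(- \frac{3}{4}\right)}{2} = 4 - - \frac{9}{8} = 4 + \frac{9}{8} = \frac{41}{8} \approx 5.125$)
$Y = - \frac{5535}{8}$ ($Y = \left(-156 + 21\right) \frac{41}{8} = \left(-135\right) \frac{41}{8} = - \frac{5535}{8} \approx -691.88$)
$\frac{1}{Y} = \frac{1}{- \frac{5535}{8}} = - \frac{8}{5535}$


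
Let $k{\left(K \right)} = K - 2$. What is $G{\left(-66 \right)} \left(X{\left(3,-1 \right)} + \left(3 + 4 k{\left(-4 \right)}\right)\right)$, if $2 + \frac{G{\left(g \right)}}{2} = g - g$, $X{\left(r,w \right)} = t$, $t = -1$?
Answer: $88$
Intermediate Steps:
$X{\left(r,w \right)} = -1$
$k{\left(K \right)} = -2 + K$ ($k{\left(K \right)} = K - 2 = -2 + K$)
$G{\left(g \right)} = -4$ ($G{\left(g \right)} = -4 + 2 \left(g - g\right) = -4 + 2 \cdot 0 = -4 + 0 = -4$)
$G{\left(-66 \right)} \left(X{\left(3,-1 \right)} + \left(3 + 4 k{\left(-4 \right)}\right)\right) = - 4 \left(-1 + \left(3 + 4 \left(-2 - 4\right)\right)\right) = - 4 \left(-1 + \left(3 + 4 \left(-6\right)\right)\right) = - 4 \left(-1 + \left(3 - 24\right)\right) = - 4 \left(-1 - 21\right) = \left(-4\right) \left(-22\right) = 88$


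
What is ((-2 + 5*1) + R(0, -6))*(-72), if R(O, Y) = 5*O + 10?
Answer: -936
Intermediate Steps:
R(O, Y) = 10 + 5*O
((-2 + 5*1) + R(0, -6))*(-72) = ((-2 + 5*1) + (10 + 5*0))*(-72) = ((-2 + 5) + (10 + 0))*(-72) = (3 + 10)*(-72) = 13*(-72) = -936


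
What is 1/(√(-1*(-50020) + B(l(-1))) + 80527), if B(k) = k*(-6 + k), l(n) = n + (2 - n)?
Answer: 80527/6484547717 - 2*√12503/6484547717 ≈ 1.2384e-5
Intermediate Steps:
l(n) = 2
1/(√(-1*(-50020) + B(l(-1))) + 80527) = 1/(√(-1*(-50020) + 2*(-6 + 2)) + 80527) = 1/(√(50020 + 2*(-4)) + 80527) = 1/(√(50020 - 8) + 80527) = 1/(√50012 + 80527) = 1/(2*√12503 + 80527) = 1/(80527 + 2*√12503)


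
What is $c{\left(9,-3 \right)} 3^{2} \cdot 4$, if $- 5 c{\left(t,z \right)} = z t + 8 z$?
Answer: $\frac{1836}{5} \approx 367.2$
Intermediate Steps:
$c{\left(t,z \right)} = - \frac{8 z}{5} - \frac{t z}{5}$ ($c{\left(t,z \right)} = - \frac{z t + 8 z}{5} = - \frac{t z + 8 z}{5} = - \frac{8 z + t z}{5} = - \frac{8 z}{5} - \frac{t z}{5}$)
$c{\left(9,-3 \right)} 3^{2} \cdot 4 = \left(- \frac{1}{5}\right) \left(-3\right) \left(8 + 9\right) 3^{2} \cdot 4 = \left(- \frac{1}{5}\right) \left(-3\right) 17 \cdot 9 \cdot 4 = \frac{51}{5} \cdot 9 \cdot 4 = \frac{459}{5} \cdot 4 = \frac{1836}{5}$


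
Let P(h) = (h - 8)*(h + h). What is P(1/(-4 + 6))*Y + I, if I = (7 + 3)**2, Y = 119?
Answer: -1585/2 ≈ -792.50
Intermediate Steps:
P(h) = 2*h*(-8 + h) (P(h) = (-8 + h)*(2*h) = 2*h*(-8 + h))
I = 100 (I = 10**2 = 100)
P(1/(-4 + 6))*Y + I = (2*(-8 + 1/(-4 + 6))/(-4 + 6))*119 + 100 = (2*(-8 + 1/2)/2)*119 + 100 = (2*(1/2)*(-8 + 1/2))*119 + 100 = (2*(1/2)*(-15/2))*119 + 100 = -15/2*119 + 100 = -1785/2 + 100 = -1585/2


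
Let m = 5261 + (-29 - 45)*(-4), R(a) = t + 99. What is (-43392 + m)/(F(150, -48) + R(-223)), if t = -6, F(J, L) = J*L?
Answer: 1645/309 ≈ 5.3236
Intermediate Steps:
R(a) = 93 (R(a) = -6 + 99 = 93)
m = 5557 (m = 5261 - 74*(-4) = 5261 + 296 = 5557)
(-43392 + m)/(F(150, -48) + R(-223)) = (-43392 + 5557)/(150*(-48) + 93) = -37835/(-7200 + 93) = -37835/(-7107) = -37835*(-1/7107) = 1645/309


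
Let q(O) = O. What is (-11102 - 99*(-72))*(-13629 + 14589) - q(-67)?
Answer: -3814973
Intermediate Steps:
(-11102 - 99*(-72))*(-13629 + 14589) - q(-67) = (-11102 - 99*(-72))*(-13629 + 14589) - 1*(-67) = (-11102 + 7128)*960 + 67 = -3974*960 + 67 = -3815040 + 67 = -3814973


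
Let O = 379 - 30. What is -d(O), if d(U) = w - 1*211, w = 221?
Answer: -10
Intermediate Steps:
O = 349
d(U) = 10 (d(U) = 221 - 1*211 = 221 - 211 = 10)
-d(O) = -1*10 = -10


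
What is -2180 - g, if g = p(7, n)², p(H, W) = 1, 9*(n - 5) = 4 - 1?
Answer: -2181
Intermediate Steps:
n = 16/3 (n = 5 + (4 - 1)/9 = 5 + (⅑)*3 = 5 + ⅓ = 16/3 ≈ 5.3333)
g = 1 (g = 1² = 1)
-2180 - g = -2180 - 1*1 = -2180 - 1 = -2181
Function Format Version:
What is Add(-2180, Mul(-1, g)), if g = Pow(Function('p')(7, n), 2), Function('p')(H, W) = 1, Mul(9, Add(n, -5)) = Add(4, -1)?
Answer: -2181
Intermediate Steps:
n = Rational(16, 3) (n = Add(5, Mul(Rational(1, 9), Add(4, -1))) = Add(5, Mul(Rational(1, 9), 3)) = Add(5, Rational(1, 3)) = Rational(16, 3) ≈ 5.3333)
g = 1 (g = Pow(1, 2) = 1)
Add(-2180, Mul(-1, g)) = Add(-2180, Mul(-1, 1)) = Add(-2180, -1) = -2181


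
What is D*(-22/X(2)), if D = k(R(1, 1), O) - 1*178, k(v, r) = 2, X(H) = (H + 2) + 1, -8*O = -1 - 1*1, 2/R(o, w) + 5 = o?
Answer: 3872/5 ≈ 774.40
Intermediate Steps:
R(o, w) = 2/(-5 + o)
O = ¼ (O = -(-1 - 1*1)/8 = -(-1 - 1)/8 = -⅛*(-2) = ¼ ≈ 0.25000)
X(H) = 3 + H (X(H) = (2 + H) + 1 = 3 + H)
D = -176 (D = 2 - 1*178 = 2 - 178 = -176)
D*(-22/X(2)) = -(-3872)/(3 + 2) = -(-3872)/5 = -176*(-22/5) = 3872/5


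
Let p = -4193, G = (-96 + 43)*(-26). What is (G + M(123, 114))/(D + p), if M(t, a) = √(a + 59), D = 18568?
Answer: 1378/14375 + √173/14375 ≈ 0.096776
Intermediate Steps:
G = 1378 (G = -53*(-26) = 1378)
M(t, a) = √(59 + a)
(G + M(123, 114))/(D + p) = (1378 + √(59 + 114))/(18568 - 4193) = (1378 + √173)/14375 = (1378 + √173)*(1/14375) = 1378/14375 + √173/14375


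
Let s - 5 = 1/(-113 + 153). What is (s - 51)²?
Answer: 3381921/1600 ≈ 2113.7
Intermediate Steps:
s = 201/40 (s = 5 + 1/(-113 + 153) = 5 + 1/40 = 201/40 ≈ 5.0250)
(s - 51)² = (201/40 - 51)² = (-1839/40)² = 3381921/1600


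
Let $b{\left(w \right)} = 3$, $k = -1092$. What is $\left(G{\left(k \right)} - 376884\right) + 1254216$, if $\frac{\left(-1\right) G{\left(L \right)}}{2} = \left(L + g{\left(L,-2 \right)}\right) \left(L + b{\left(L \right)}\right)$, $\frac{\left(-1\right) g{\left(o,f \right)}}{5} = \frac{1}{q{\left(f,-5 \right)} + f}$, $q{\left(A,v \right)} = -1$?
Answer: $-1497414$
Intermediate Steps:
$g{\left(o,f \right)} = - \frac{5}{-1 + f}$
$G{\left(L \right)} = - 2 \left(3 + L\right) \left(\frac{5}{3} + L\right)$ ($G{\left(L \right)} = - 2 \left(L - \frac{5}{-1 - 2}\right) \left(L + 3\right) = - 2 \left(L - \frac{5}{-3}\right) \left(3 + L\right) = - 2 \left(L - - \frac{5}{3}\right) \left(3 + L\right) = - 2 \left(L + \frac{5}{3}\right) \left(3 + L\right) = - 2 \left(\frac{5}{3} + L\right) \left(3 + L\right) = - 2 \left(3 + L\right) \left(\frac{5}{3} + L\right)$)
$\left(G{\left(k \right)} - 376884\right) + 1254216 = \left(\left(-10 - 2 \left(-1092\right)^{2} - -10192\right) - 376884\right) + 1254216 = \left(\left(-10 - 2384928 + 10192\right) - 376884\right) + 1254216 = \left(-2374746 - 376884\right) + 1254216 = -2751630 + 1254216 = -1497414$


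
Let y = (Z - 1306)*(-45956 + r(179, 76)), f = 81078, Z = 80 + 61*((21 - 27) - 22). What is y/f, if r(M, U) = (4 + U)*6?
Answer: 22237764/13513 ≈ 1645.7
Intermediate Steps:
r(M, U) = 24 + 6*U
Z = -1628 (Z = 80 + 61*(-6 - 22) = 80 + 61*(-28) = 80 - 1708 = -1628)
y = 133426584 (y = (-1628 - 1306)*(-45956 + (24 + 6*76)) = -2934*(-45956 + (24 + 456)) = -2934*(-45956 + 480) = -2934*(-45476) = 133426584)
y/f = 133426584/81078 = 133426584*(1/81078) = 22237764/13513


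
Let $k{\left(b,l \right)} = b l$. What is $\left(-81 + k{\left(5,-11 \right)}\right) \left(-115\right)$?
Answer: $15640$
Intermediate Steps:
$\left(-81 + k{\left(5,-11 \right)}\right) \left(-115\right) = \left(-81 + 5 \left(-11\right)\right) \left(-115\right) = \left(-81 - 55\right) \left(-115\right) = \left(-136\right) \left(-115\right) = 15640$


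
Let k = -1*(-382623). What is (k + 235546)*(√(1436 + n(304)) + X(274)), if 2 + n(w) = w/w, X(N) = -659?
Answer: -407373371 + 618169*√1435 ≈ -3.8396e+8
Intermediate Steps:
n(w) = -1 (n(w) = -2 + w/w = -2 + 1 = -1)
k = 382623
(k + 235546)*(√(1436 + n(304)) + X(274)) = (382623 + 235546)*(√(1436 - 1) - 659) = 618169*(√1435 - 659) = 618169*(-659 + √1435) = -407373371 + 618169*√1435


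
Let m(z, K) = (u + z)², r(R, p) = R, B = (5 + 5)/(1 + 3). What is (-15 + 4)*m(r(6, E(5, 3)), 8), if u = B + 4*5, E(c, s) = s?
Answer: -35739/4 ≈ -8934.8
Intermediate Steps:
B = 5/2 (B = 10/4 = 10*(¼) = 5/2 ≈ 2.5000)
u = 45/2 (u = 5/2 + 4*5 = 5/2 + 20 = 45/2 ≈ 22.500)
m(z, K) = (45/2 + z)²
(-15 + 4)*m(r(6, E(5, 3)), 8) = (-15 + 4)*((45 + 2*6)²/4) = -11*(45 + 12)²/4 = -11*57²/4 = -11*3249/4 = -35739/4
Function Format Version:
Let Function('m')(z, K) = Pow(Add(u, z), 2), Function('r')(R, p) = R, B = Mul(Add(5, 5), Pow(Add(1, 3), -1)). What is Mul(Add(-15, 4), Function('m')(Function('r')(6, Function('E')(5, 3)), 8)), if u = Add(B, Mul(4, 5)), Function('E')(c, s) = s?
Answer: Rational(-35739, 4) ≈ -8934.8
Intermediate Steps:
B = Rational(5, 2) (B = Mul(10, Pow(4, -1)) = Mul(10, Rational(1, 4)) = Rational(5, 2) ≈ 2.5000)
u = Rational(45, 2) (u = Add(Rational(5, 2), Mul(4, 5)) = Add(Rational(5, 2), 20) = Rational(45, 2) ≈ 22.500)
Function('m')(z, K) = Pow(Add(Rational(45, 2), z), 2)
Mul(Add(-15, 4), Function('m')(Function('r')(6, Function('E')(5, 3)), 8)) = Mul(Add(-15, 4), Mul(Rational(1, 4), Pow(Add(45, Mul(2, 6)), 2))) = Mul(-11, Mul(Rational(1, 4), Pow(Add(45, 12), 2))) = Mul(-11, Mul(Rational(1, 4), Pow(57, 2))) = Mul(-11, Mul(Rational(1, 4), 3249)) = Mul(-11, Rational(3249, 4)) = Rational(-35739, 4)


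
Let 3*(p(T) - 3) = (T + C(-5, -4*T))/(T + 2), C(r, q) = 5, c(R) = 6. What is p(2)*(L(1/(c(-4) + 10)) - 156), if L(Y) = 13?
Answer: -6149/12 ≈ -512.42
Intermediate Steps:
p(T) = 3 + (5 + T)/(3*(2 + T)) (p(T) = 3 + ((T + 5)/(T + 2))/3 = 3 + ((5 + T)/(2 + T))/3 = 3 + (5 + T)/(3*(2 + T)))
p(2)*(L(1/(c(-4) + 10)) - 156) = ((23 + 10*2)/(3*(2 + 2)))*(13 - 156) = ((⅓)*(23 + 20)/4)*(-143) = ((⅓)*(¼)*43)*(-143) = (43/12)*(-143) = -6149/12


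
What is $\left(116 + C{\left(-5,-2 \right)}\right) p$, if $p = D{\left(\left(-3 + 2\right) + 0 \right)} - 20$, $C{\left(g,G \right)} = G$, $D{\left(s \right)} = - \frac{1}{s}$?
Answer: $-2166$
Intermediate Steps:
$p = -19$ ($p = - \frac{1}{\left(-3 + 2\right) + 0} - 20 = - \frac{1}{-1 + 0} - 20 = - \frac{1}{-1} - 20 = \left(-1\right) \left(-1\right) - 20 = 1 - 20 = -19$)
$\left(116 + C{\left(-5,-2 \right)}\right) p = \left(116 - 2\right) \left(-19\right) = 114 \left(-19\right) = -2166$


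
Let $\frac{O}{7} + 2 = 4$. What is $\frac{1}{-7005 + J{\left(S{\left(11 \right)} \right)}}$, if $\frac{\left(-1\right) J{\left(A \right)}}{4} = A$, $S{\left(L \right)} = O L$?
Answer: $- \frac{1}{7621} \approx -0.00013122$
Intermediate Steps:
$O = 14$ ($O = -14 + 7 \cdot 4 = -14 + 28 = 14$)
$S{\left(L \right)} = 14 L$
$J{\left(A \right)} = - 4 A$
$\frac{1}{-7005 + J{\left(S{\left(11 \right)} \right)}} = \frac{1}{-7005 - 4 \cdot 14 \cdot 11} = \frac{1}{-7005 - 616} = \frac{1}{-7621} = - \frac{1}{7621}$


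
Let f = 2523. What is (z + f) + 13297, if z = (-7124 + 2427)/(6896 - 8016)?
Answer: 2531871/160 ≈ 15824.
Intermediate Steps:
z = 671/160 (z = -4697/(-1120) = -4697*(-1/1120) = 671/160 ≈ 4.1937)
(z + f) + 13297 = (671/160 + 2523) + 13297 = 404351/160 + 13297 = 2531871/160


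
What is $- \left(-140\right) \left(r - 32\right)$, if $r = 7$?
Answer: $-3500$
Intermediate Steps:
$- \left(-140\right) \left(r - 32\right) = - \left(-140\right) \left(7 - 32\right) = - \left(-140\right) \left(-25\right) = \left(-1\right) 3500 = -3500$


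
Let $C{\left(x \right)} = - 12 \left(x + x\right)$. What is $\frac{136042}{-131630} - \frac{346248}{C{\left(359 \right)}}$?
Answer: $\frac{925093466}{23627585} \approx 39.153$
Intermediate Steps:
$C{\left(x \right)} = - 24 x$ ($C{\left(x \right)} = - 12 \cdot 2 x = - 24 x$)
$\frac{136042}{-131630} - \frac{346248}{C{\left(359 \right)}} = \frac{136042}{-131630} - \frac{346248}{\left(-24\right) 359} = 136042 \left(- \frac{1}{131630}\right) - \frac{346248}{-8616} = - \frac{68021}{65815} - - \frac{14427}{359} = - \frac{68021}{65815} + \frac{14427}{359} = \frac{925093466}{23627585}$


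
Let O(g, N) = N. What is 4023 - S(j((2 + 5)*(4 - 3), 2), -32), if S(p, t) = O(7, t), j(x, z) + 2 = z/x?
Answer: 4055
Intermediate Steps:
j(x, z) = -2 + z/x
S(p, t) = t
4023 - S(j((2 + 5)*(4 - 3), 2), -32) = 4023 - 1*(-32) = 4023 + 32 = 4055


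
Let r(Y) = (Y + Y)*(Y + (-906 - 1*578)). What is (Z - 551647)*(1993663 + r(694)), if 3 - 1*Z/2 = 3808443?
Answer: -7328336818361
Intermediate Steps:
Z = -7616880 (Z = 6 - 2*3808443 = 6 - 7616886 = -7616880)
r(Y) = 2*Y*(-1484 + Y) (r(Y) = (2*Y)*(Y + (-906 - 578)) = (2*Y)*(Y - 1484) = (2*Y)*(-1484 + Y) = 2*Y*(-1484 + Y))
(Z - 551647)*(1993663 + r(694)) = (-7616880 - 551647)*(1993663 + 2*694*(-1484 + 694)) = -8168527*(1993663 + 2*694*(-790)) = -8168527*(1993663 - 1096520) = -8168527*897143 = -7328336818361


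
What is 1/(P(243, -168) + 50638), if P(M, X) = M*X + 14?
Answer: 1/9828 ≈ 0.00010175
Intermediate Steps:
P(M, X) = 14 + M*X
1/(P(243, -168) + 50638) = 1/((14 + 243*(-168)) + 50638) = 1/((14 - 40824) + 50638) = 1/(-40810 + 50638) = 1/9828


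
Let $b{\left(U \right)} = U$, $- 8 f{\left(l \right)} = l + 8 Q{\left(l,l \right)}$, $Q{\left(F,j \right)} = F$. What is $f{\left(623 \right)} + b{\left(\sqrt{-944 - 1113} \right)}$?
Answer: $- \frac{5607}{8} + 11 i \sqrt{17} \approx -700.88 + 45.354 i$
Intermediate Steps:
$f{\left(l \right)} = - \frac{9 l}{8}$ ($f{\left(l \right)} = - \frac{l + 8 l}{8} = - \frac{9 l}{8}$)
$f{\left(623 \right)} + b{\left(\sqrt{-944 - 1113} \right)} = \left(- \frac{9}{8}\right) 623 + \sqrt{-944 - 1113} = - \frac{5607}{8} + \sqrt{-2057} = - \frac{5607}{8} + 11 i \sqrt{17}$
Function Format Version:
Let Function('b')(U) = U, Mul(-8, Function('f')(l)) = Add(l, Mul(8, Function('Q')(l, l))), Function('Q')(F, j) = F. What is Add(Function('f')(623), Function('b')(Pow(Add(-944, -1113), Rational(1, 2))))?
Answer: Add(Rational(-5607, 8), Mul(11, I, Pow(17, Rational(1, 2)))) ≈ Add(-700.88, Mul(45.354, I))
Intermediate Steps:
Function('f')(l) = Mul(Rational(-9, 8), l) (Function('f')(l) = Mul(Rational(-1, 8), Add(l, Mul(8, l))) = Mul(Rational(-1, 8), Mul(9, l)) = Mul(Rational(-9, 8), l))
Add(Function('f')(623), Function('b')(Pow(Add(-944, -1113), Rational(1, 2)))) = Add(Mul(Rational(-9, 8), 623), Pow(Add(-944, -1113), Rational(1, 2))) = Add(Rational(-5607, 8), Pow(-2057, Rational(1, 2))) = Add(Rational(-5607, 8), Mul(11, I, Pow(17, Rational(1, 2))))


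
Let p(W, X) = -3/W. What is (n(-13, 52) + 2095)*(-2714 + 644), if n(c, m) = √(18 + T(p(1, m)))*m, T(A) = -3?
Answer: -4336650 - 107640*√15 ≈ -4.7535e+6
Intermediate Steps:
n(c, m) = m*√15 (n(c, m) = √(18 - 3)*m = √15*m = m*√15)
(n(-13, 52) + 2095)*(-2714 + 644) = (52*√15 + 2095)*(-2714 + 644) = (2095 + 52*√15)*(-2070) = -4336650 - 107640*√15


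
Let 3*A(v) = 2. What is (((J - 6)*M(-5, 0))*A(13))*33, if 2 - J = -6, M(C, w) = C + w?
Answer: -220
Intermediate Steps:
J = 8 (J = 2 - 1*(-6) = 2 + 6 = 8)
A(v) = ⅔ (A(v) = (⅓)*2 = ⅔)
(((J - 6)*M(-5, 0))*A(13))*33 = (((8 - 6)*(-5 + 0))*(⅔))*33 = ((2*(-5))*(⅔))*33 = -10*⅔*33 = -20/3*33 = -220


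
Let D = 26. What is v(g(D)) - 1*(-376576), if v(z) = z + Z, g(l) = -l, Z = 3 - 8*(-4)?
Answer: 376585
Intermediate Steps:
Z = 35 (Z = 3 + 32 = 35)
v(z) = 35 + z (v(z) = z + 35 = 35 + z)
v(g(D)) - 1*(-376576) = (35 - 1*26) - 1*(-376576) = (35 - 26) + 376576 = 9 + 376576 = 376585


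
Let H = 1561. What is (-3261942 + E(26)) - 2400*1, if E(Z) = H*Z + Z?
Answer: -3223730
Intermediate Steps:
E(Z) = 1562*Z (E(Z) = 1561*Z + Z = 1562*Z)
(-3261942 + E(26)) - 2400*1 = (-3261942 + 1562*26) - 2400*1 = (-3261942 + 40612) - 2400 = -3221330 - 2400 = -3223730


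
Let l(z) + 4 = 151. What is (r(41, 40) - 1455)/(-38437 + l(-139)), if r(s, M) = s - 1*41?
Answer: 291/7658 ≈ 0.037999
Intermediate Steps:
l(z) = 147 (l(z) = -4 + 151 = 147)
r(s, M) = -41 + s (r(s, M) = s - 41 = -41 + s)
(r(41, 40) - 1455)/(-38437 + l(-139)) = ((-41 + 41) - 1455)/(-38437 + 147) = (0 - 1455)/(-38290) = -1455*(-1/38290) = 291/7658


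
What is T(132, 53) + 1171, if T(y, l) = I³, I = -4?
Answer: 1107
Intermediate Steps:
T(y, l) = -64 (T(y, l) = (-4)³ = -64)
T(132, 53) + 1171 = -64 + 1171 = 1107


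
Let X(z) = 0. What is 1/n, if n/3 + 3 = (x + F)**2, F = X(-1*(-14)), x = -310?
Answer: 1/288291 ≈ 3.4687e-6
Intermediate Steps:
F = 0
n = 288291 (n = -9 + 3*(-310 + 0)**2 = -9 + 3*(-310)**2 = -9 + 3*96100 = -9 + 288300 = 288291)
1/n = 1/288291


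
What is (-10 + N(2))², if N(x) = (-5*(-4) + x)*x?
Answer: 1156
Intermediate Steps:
N(x) = x*(20 + x) (N(x) = (20 + x)*x = x*(20 + x))
(-10 + N(2))² = (-10 + 2*(20 + 2))² = (-10 + 2*22)² = (-10 + 44)² = 34² = 1156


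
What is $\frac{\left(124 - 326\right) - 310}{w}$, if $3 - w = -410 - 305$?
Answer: $- \frac{256}{359} \approx -0.71309$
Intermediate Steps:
$w = 718$ ($w = 3 - \left(-410 - 305\right) = 3 - -715 = 3 + 715 = 718$)
$\frac{\left(124 - 326\right) - 310}{w} = \frac{\left(124 - 326\right) - 310}{718} = \left(-202 - 310\right) \frac{1}{718} = \left(-512\right) \frac{1}{718} = - \frac{256}{359}$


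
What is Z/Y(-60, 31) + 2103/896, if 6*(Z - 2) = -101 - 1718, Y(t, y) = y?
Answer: -613957/83328 ≈ -7.3680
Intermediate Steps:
Z = -1807/6 (Z = 2 + (-101 - 1718)/6 = 2 + (1/6)*(-1819) = 2 - 1819/6 = -1807/6 ≈ -301.17)
Z/Y(-60, 31) + 2103/896 = -1807/6/31 + 2103/896 = -1807/6*1/31 + 2103*(1/896) = -1807/186 + 2103/896 = -613957/83328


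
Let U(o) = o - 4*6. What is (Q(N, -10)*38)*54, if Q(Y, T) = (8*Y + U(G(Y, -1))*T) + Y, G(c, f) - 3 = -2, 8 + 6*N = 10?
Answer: 478116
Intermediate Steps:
N = ⅓ (N = -4/3 + (⅙)*10 = -4/3 + 5/3 = ⅓ ≈ 0.33333)
G(c, f) = 1 (G(c, f) = 3 - 2 = 1)
U(o) = -24 + o (U(o) = o - 24 = -24 + o)
Q(Y, T) = -23*T + 9*Y (Q(Y, T) = (8*Y + (-24 + 1)*T) + Y = (8*Y - 23*T) + Y = (-23*T + 8*Y) + Y = -23*T + 9*Y)
(Q(N, -10)*38)*54 = ((-23*(-10) + 9*(⅓))*38)*54 = ((230 + 3)*38)*54 = (233*38)*54 = 8854*54 = 478116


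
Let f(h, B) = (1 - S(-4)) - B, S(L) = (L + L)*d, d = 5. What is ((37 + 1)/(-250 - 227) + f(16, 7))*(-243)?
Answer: -436860/53 ≈ -8242.6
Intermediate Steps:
S(L) = 10*L (S(L) = (L + L)*5 = (2*L)*5 = 10*L)
f(h, B) = 41 - B (f(h, B) = (1 - 10*(-4)) - B = (1 - 1*(-40)) - B = (1 + 40) - B = 41 - B)
((37 + 1)/(-250 - 227) + f(16, 7))*(-243) = ((37 + 1)/(-250 - 227) + (41 - 1*7))*(-243) = (38/(-477) + (41 - 7))*(-243) = (38*(-1/477) + 34)*(-243) = (-38/477 + 34)*(-243) = (16180/477)*(-243) = -436860/53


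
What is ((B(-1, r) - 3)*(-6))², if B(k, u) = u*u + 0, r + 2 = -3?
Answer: 17424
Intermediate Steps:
r = -5 (r = -2 - 3 = -5)
B(k, u) = u² (B(k, u) = u² + 0 = u²)
((B(-1, r) - 3)*(-6))² = (((-5)² - 3)*(-6))² = ((25 - 3)*(-6))² = (22*(-6))² = (-132)² = 17424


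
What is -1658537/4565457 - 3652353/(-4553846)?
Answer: 9121938487019/20790388097622 ≈ 0.43876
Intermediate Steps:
-1658537/4565457 - 3652353/(-4553846) = -1658537*1/4565457 - 3652353*(-1/4553846) = -1658537/4565457 + 3652353/4553846 = 9121938487019/20790388097622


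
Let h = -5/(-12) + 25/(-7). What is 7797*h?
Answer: -688735/28 ≈ -24598.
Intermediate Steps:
h = -265/84 (h = -5*(-1/12) + 25*(-1/7) = 5/12 - 25/7 = -265/84 ≈ -3.1548)
7797*h = 7797*(-265/84) = -688735/28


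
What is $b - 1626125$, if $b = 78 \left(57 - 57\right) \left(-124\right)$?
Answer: $-1626125$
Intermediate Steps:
$b = 0$ ($b = 78 \left(57 - 57\right) \left(-124\right) = 78 \cdot 0 \left(-124\right) = 0 \left(-124\right) = 0$)
$b - 1626125 = 0 - 1626125 = -1626125$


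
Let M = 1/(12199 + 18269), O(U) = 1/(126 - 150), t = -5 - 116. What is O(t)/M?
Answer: -2539/2 ≈ -1269.5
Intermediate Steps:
t = -121
O(U) = -1/24 (O(U) = 1/(-24) = -1/24)
M = 1/30468 ≈ 3.2821e-5
O(t)/M = -1/(24*1/30468) = -1/24*30468 = -2539/2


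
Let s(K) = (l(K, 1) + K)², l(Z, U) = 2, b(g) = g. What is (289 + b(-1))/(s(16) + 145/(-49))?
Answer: 14112/15731 ≈ 0.89708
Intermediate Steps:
s(K) = (2 + K)²
(289 + b(-1))/(s(16) + 145/(-49)) = (289 - 1)/((2 + 16)² + 145/(-49)) = 288/(18² + 145*(-1/49)) = 288/(324 - 145/49) = 288/(15731/49) = 288*(49/15731) = 14112/15731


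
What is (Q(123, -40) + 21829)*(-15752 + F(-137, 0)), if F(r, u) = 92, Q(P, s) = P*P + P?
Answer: -580688460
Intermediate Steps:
Q(P, s) = P + P**2 (Q(P, s) = P**2 + P = P + P**2)
(Q(123, -40) + 21829)*(-15752 + F(-137, 0)) = (123*(1 + 123) + 21829)*(-15752 + 92) = (123*124 + 21829)*(-15660) = (15252 + 21829)*(-15660) = 37081*(-15660) = -580688460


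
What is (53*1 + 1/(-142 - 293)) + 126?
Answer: 77864/435 ≈ 179.00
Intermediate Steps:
(53*1 + 1/(-142 - 293)) + 126 = (53 + 1/(-435)) + 126 = (53 - 1/435) + 126 = 23054/435 + 126 = 77864/435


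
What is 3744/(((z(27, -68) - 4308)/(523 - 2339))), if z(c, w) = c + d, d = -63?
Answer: 283296/181 ≈ 1565.2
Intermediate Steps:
z(c, w) = -63 + c (z(c, w) = c - 63 = -63 + c)
3744/(((z(27, -68) - 4308)/(523 - 2339))) = 3744/((((-63 + 27) - 4308)/(523 - 2339))) = 3744/(((-36 - 4308)/(-1816))) = 3744/((-4344*(-1/1816))) = 3744/(543/227) = 3744*(227/543) = 283296/181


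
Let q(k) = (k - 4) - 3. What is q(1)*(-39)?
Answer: 234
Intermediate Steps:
q(k) = -7 + k (q(k) = (-4 + k) - 3 = -7 + k)
q(1)*(-39) = (-7 + 1)*(-39) = -6*(-39) = 234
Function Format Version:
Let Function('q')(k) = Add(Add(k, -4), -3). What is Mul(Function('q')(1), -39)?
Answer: 234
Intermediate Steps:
Function('q')(k) = Add(-7, k) (Function('q')(k) = Add(Add(-4, k), -3) = Add(-7, k))
Mul(Function('q')(1), -39) = Mul(Add(-7, 1), -39) = Mul(-6, -39) = 234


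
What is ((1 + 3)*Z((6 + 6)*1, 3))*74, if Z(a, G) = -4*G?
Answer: -3552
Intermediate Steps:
((1 + 3)*Z((6 + 6)*1, 3))*74 = ((1 + 3)*(-4*3))*74 = (4*(-12))*74 = -48*74 = -3552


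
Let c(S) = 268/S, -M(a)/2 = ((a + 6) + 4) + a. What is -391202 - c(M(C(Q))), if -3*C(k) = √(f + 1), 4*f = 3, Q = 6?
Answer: -349331326/893 + 402*√7/893 ≈ -3.9119e+5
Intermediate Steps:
f = ¾ (f = (¼)*3 = ¾ ≈ 0.75000)
C(k) = -√7/6 (C(k) = -√(¾ + 1)/3 = -√7/6)
M(a) = -20 - 4*a (M(a) = -2*(((a + 6) + 4) + a) = -2*(((6 + a) + 4) + a) = -2*((10 + a) + a) = -2*(10 + 2*a) = -20 - 4*a)
-391202 - c(M(C(Q))) = -391202 - 268/(-20 - (-2)*√7/3) = -391202 - 268/(-20 + 2*√7/3)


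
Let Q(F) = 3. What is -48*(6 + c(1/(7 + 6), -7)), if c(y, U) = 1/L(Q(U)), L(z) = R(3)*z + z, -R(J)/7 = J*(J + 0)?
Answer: -8920/31 ≈ -287.74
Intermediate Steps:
R(J) = -7*J² (R(J) = -7*J*(J + 0) = -7*J*J = -7*J²)
L(z) = -62*z (L(z) = (-7*3²)*z + z = (-7*9)*z + z = -63*z + z = -62*z)
c(y, U) = -1/186 (c(y, U) = 1/(-62*3) = 1/(-186) = -1/186)
-48*(6 + c(1/(7 + 6), -7)) = -48*(6 - 1/186) = -48*1115/186 = -8920/31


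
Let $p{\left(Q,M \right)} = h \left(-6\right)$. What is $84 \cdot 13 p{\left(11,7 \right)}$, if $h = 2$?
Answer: $-13104$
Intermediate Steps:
$p{\left(Q,M \right)} = -12$ ($p{\left(Q,M \right)} = 2 \left(-6\right) = -12$)
$84 \cdot 13 p{\left(11,7 \right)} = 84 \cdot 13 \left(-12\right) = 1092 \left(-12\right) = -13104$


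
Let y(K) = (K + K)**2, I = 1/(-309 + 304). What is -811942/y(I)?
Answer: -10149275/2 ≈ -5.0746e+6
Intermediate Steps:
I = -1/5 (I = 1/(-5) = -1/5 ≈ -0.20000)
y(K) = 4*K**2 (y(K) = (2*K)**2 = 4*K**2)
-811942/y(I) = -811942/(4*(-1/5)**2) = -811942/(4*(1/25)) = -811942/4/25 = -811942*25/4 = -10149275/2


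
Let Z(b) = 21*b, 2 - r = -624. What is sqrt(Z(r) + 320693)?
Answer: 11*sqrt(2759) ≈ 577.79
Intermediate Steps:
r = 626 (r = 2 - 1*(-624) = 2 + 624 = 626)
sqrt(Z(r) + 320693) = sqrt(21*626 + 320693) = sqrt(13146 + 320693) = sqrt(333839) = 11*sqrt(2759)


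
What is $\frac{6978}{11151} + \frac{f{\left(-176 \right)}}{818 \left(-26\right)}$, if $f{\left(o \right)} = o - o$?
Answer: $\frac{2326}{3717} \approx 0.62577$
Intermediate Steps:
$f{\left(o \right)} = 0$
$\frac{6978}{11151} + \frac{f{\left(-176 \right)}}{818 \left(-26\right)} = \frac{6978}{11151} + \frac{0}{818 \left(-26\right)} = 6978 \cdot \frac{1}{11151} + \frac{0}{-21268} = \frac{2326}{3717} + 0 \left(- \frac{1}{21268}\right) = \frac{2326}{3717} + 0 = \frac{2326}{3717}$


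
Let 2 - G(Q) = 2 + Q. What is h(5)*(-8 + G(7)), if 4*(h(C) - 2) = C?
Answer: -195/4 ≈ -48.750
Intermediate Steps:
G(Q) = -Q (G(Q) = 2 - (2 + Q) = 2 + (-2 - Q) = -Q)
h(C) = 2 + C/4
h(5)*(-8 + G(7)) = (2 + (¼)*5)*(-8 - 1*7) = (2 + 5/4)*(-8 - 7) = (13/4)*(-15) = -195/4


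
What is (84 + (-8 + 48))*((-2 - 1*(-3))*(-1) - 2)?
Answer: -372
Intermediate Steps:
(84 + (-8 + 48))*((-2 - 1*(-3))*(-1) - 2) = (84 + 40)*((-2 + 3)*(-1) - 2) = 124*(1*(-1) - 2) = 124*(-1 - 2) = 124*(-3) = -372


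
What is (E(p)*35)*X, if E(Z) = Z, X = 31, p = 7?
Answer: 7595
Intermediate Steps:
(E(p)*35)*X = (7*35)*31 = 245*31 = 7595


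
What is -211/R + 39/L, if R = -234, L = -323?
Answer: 59027/75582 ≈ 0.78097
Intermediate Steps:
-211/R + 39/L = -211/(-234) + 39/(-323) = -211*(-1/234) + 39*(-1/323) = 211/234 - 39/323 = 59027/75582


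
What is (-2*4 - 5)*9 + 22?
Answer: -95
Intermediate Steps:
(-2*4 - 5)*9 + 22 = (-8 - 5)*9 + 22 = -13*9 + 22 = -117 + 22 = -95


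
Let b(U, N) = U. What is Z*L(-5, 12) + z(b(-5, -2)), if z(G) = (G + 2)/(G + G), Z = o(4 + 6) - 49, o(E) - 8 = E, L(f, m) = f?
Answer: 1553/10 ≈ 155.30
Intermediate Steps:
o(E) = 8 + E
Z = -31 (Z = (8 + (4 + 6)) - 49 = (8 + 10) - 49 = 18 - 49 = -31)
z(G) = (2 + G)/(2*G) (z(G) = (2 + G)/((2*G)) = (2 + G)*(1/(2*G)) = (2 + G)/(2*G))
Z*L(-5, 12) + z(b(-5, -2)) = -31*(-5) + (½)*(2 - 5)/(-5) = 155 + (½)*(-⅕)*(-3) = 155 + 3/10 = 1553/10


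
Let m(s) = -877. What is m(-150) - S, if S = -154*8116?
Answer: 1248987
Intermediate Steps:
S = -1249864
m(-150) - S = -877 - 1*(-1249864) = -877 + 1249864 = 1248987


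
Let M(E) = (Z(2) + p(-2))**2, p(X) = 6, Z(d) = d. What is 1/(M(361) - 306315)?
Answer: -1/306251 ≈ -3.2653e-6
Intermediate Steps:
M(E) = 64 (M(E) = (2 + 6)**2 = 8**2 = 64)
1/(M(361) - 306315) = 1/(64 - 306315) = 1/(-306251) = -1/306251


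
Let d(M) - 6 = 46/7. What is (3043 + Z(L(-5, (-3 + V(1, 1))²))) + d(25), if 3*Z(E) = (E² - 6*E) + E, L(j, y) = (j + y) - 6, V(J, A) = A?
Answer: 21585/7 ≈ 3083.6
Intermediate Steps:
L(j, y) = -6 + j + y
Z(E) = -5*E/3 + E²/3 (Z(E) = ((E² - 6*E) + E)/3 = (E² - 5*E)/3 = -5*E/3 + E²/3)
d(M) = 88/7 (d(M) = 6 + 46/7 = 88/7)
(3043 + Z(L(-5, (-3 + V(1, 1))²))) + d(25) = (3043 + (-6 - 5 + (-3 + 1)²)*(-5 + (-6 - 5 + (-3 + 1)²))/3) + 88/7 = (3043 + (-6 - 5 + (-2)²)*(-5 + (-6 - 5 + (-2)²))/3) + 88/7 = (3043 + (-6 - 5 + 4)*(-5 + (-6 - 5 + 4))/3) + 88/7 = (3043 + (⅓)*(-7)*(-5 - 7)) + 88/7 = (3043 + (⅓)*(-7)*(-12)) + 88/7 = (3043 + 28) + 88/7 = 3071 + 88/7 = 21585/7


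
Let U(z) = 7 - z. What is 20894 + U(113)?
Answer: 20788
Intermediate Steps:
20894 + U(113) = 20894 + (7 - 1*113) = 20894 + (7 - 113) = 20894 - 106 = 20788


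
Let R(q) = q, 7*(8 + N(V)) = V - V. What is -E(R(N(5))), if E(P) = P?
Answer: 8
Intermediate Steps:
N(V) = -8 (N(V) = -8 + (V - V)/7 = -8 + (1/7)*0 = -8 + 0 = -8)
-E(R(N(5))) = -1*(-8) = 8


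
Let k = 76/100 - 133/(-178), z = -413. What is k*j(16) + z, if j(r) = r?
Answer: -865269/2225 ≈ -388.88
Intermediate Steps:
k = 6707/4450 (k = 76*(1/100) - 133*(-1/178) = 19/25 + 133/178 = 6707/4450 ≈ 1.5072)
k*j(16) + z = (6707/4450)*16 - 413 = 53656/2225 - 413 = -865269/2225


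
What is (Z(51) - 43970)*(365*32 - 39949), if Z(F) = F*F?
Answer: 1169460261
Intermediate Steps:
Z(F) = F²
(Z(51) - 43970)*(365*32 - 39949) = (51² - 43970)*(365*32 - 39949) = (2601 - 43970)*(11680 - 39949) = -41369*(-28269) = 1169460261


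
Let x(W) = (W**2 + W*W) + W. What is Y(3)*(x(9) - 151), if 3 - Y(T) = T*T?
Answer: -120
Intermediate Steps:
x(W) = W + 2*W**2 (x(W) = (W**2 + W**2) + W = 2*W**2 + W = W + 2*W**2)
Y(T) = 3 - T**2 (Y(T) = 3 - T*T = 3 - T**2)
Y(3)*(x(9) - 151) = (3 - 1*3**2)*(9*(1 + 2*9) - 151) = (3 - 1*9)*(9*(1 + 18) - 151) = (3 - 9)*(9*19 - 151) = -6*(171 - 151) = -6*20 = -120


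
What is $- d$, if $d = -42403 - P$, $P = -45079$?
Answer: $-2676$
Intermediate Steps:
$d = 2676$ ($d = -42403 - -45079 = -42403 + 45079 = 2676$)
$- d = \left(-1\right) 2676 = -2676$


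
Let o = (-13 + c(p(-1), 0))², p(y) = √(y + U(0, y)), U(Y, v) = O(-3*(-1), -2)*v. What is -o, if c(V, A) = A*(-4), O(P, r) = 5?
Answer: -169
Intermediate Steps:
U(Y, v) = 5*v
p(y) = √6*√y (p(y) = √(y + 5*y) = √(6*y) = √6*√y)
c(V, A) = -4*A
o = 169 (o = (-13 - 4*0)² = (-13 + 0)² = (-13)² = 169)
-o = -1*169 = -169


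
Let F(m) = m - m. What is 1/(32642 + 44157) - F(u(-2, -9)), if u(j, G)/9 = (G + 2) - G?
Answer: 1/76799 ≈ 1.3021e-5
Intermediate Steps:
u(j, G) = 18 (u(j, G) = 9*((G + 2) - G) = 9*((2 + G) - G) = 9*2 = 18)
F(m) = 0
1/(32642 + 44157) - F(u(-2, -9)) = 1/(32642 + 44157) - 1*0 = 1/76799 + 0 = 1/76799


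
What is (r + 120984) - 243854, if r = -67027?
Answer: -189897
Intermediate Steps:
(r + 120984) - 243854 = (-67027 + 120984) - 243854 = 53957 - 243854 = -189897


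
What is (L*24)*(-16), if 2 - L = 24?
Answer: 8448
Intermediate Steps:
L = -22 (L = 2 - 1*24 = 2 - 24 = -22)
(L*24)*(-16) = -22*24*(-16) = -528*(-16) = 8448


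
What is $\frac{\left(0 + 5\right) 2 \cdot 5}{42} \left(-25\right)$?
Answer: $- \frac{625}{21} \approx -29.762$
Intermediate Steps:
$\frac{\left(0 + 5\right) 2 \cdot 5}{42} \left(-25\right) = 5 \cdot 2 \cdot 5 \cdot \frac{1}{42} \left(-25\right) = 10 \cdot 5 \cdot \frac{1}{42} \left(-25\right) = 50 \cdot \frac{1}{42} \left(-25\right) = \frac{25}{21} \left(-25\right) = - \frac{625}{21}$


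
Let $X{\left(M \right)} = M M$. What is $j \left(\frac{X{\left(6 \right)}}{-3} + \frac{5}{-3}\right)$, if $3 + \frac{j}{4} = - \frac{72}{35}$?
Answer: $\frac{9676}{35} \approx 276.46$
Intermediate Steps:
$X{\left(M \right)} = M^{2}$
$j = - \frac{708}{35}$ ($j = -12 + 4 \left(- \frac{72}{35}\right) = -12 - \frac{288}{35} = - \frac{708}{35} \approx -20.229$)
$j \left(\frac{X{\left(6 \right)}}{-3} + \frac{5}{-3}\right) = - \frac{708 \left(\frac{6^{2}}{-3} + \frac{5}{-3}\right)}{35} = - \frac{708 \left(36 \left(- \frac{1}{3}\right) + 5 \left(- \frac{1}{3}\right)\right)}{35} = - \frac{708 \left(-12 - \frac{5}{3}\right)}{35} = \left(- \frac{708}{35}\right) \left(- \frac{41}{3}\right) = \frac{9676}{35}$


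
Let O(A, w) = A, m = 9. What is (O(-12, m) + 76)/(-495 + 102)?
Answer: -64/393 ≈ -0.16285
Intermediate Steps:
(O(-12, m) + 76)/(-495 + 102) = (-12 + 76)/(-495 + 102) = 64/(-393) = 64*(-1/393) = -64/393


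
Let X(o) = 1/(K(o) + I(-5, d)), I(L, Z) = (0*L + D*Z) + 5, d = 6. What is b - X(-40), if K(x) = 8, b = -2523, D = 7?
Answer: -138766/55 ≈ -2523.0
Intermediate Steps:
I(L, Z) = 5 + 7*Z (I(L, Z) = (0*L + 7*Z) + 5 = (0 + 7*Z) + 5 = 7*Z + 5 = 5 + 7*Z)
X(o) = 1/55 (X(o) = 1/(8 + (5 + 7*6)) = 1/(8 + (5 + 42)) = 1/(8 + 47) = 1/55)
b - X(-40) = -2523 - 1*1/55 = -2523 - 1/55 = -138766/55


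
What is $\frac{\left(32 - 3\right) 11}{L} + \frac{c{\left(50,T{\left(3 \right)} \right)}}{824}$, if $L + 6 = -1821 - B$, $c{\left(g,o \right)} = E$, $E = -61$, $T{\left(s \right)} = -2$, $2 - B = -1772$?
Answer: $- \frac{482517}{2967224} \approx -0.16262$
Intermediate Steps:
$B = 1774$ ($B = 2 - -1772 = 2 + 1772 = 1774$)
$c{\left(g,o \right)} = -61$
$L = -3601$ ($L = -6 - 3595 = -3601$)
$\frac{\left(32 - 3\right) 11}{L} + \frac{c{\left(50,T{\left(3 \right)} \right)}}{824} = \frac{\left(32 - 3\right) 11}{-3601} - \frac{61}{824} = 29 \cdot 11 \left(- \frac{1}{3601}\right) - \frac{61}{824} = 319 \left(- \frac{1}{3601}\right) - \frac{61}{824} = - \frac{319}{3601} - \frac{61}{824} = - \frac{482517}{2967224}$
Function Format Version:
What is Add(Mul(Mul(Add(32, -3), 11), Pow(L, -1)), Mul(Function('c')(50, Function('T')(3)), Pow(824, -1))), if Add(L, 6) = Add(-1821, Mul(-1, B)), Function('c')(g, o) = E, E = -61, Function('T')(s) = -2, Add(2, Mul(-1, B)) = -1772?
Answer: Rational(-482517, 2967224) ≈ -0.16262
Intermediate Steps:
B = 1774 (B = Add(2, Mul(-1, -1772)) = Add(2, 1772) = 1774)
Function('c')(g, o) = -61
L = -3601 (L = Add(-6, Add(-1821, Mul(-1, 1774))) = Add(-6, Add(-1821, -1774)) = Add(-6, -3595) = -3601)
Add(Mul(Mul(Add(32, -3), 11), Pow(L, -1)), Mul(Function('c')(50, Function('T')(3)), Pow(824, -1))) = Add(Mul(Mul(Add(32, -3), 11), Pow(-3601, -1)), Mul(-61, Pow(824, -1))) = Add(Mul(Mul(29, 11), Rational(-1, 3601)), Mul(-61, Rational(1, 824))) = Add(Mul(319, Rational(-1, 3601)), Rational(-61, 824)) = Add(Rational(-319, 3601), Rational(-61, 824)) = Rational(-482517, 2967224)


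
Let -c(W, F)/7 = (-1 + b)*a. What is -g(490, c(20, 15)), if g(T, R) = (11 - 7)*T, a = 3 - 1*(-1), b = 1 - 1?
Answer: -1960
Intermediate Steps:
b = 0
a = 4 (a = 3 + 1 = 4)
c(W, F) = 28 (c(W, F) = -7*(-1 + 0)*4 = -(-7)*4 = -7*(-4) = 28)
g(T, R) = 4*T
-g(490, c(20, 15)) = -4*490 = -1*1960 = -1960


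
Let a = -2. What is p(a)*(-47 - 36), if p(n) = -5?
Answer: 415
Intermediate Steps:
p(a)*(-47 - 36) = -5*(-47 - 36) = -5*(-83) = 415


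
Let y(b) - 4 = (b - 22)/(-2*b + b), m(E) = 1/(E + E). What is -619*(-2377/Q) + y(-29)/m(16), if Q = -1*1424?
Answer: -39707607/41296 ≈ -961.54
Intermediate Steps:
m(E) = 1/(2*E)
y(b) = 4 - (-22 + b)/b (y(b) = 4 + (b - 22)/(-2*b + b) = 4 + (-22 + b)/((-b)) = 4 + (-22 + b)*(-1/b) = 4 - (-22 + b)/b)
Q = -1424
-619*(-2377/Q) + y(-29)/m(16) = -619/((-1424/(-2377))) + (3 + 22/(-29))/(((½)/16)) = -619/((-1424*(-1/2377))) + (3 + 22*(-1/29))/(((½)*(1/16))) = -619/1424/2377 + (3 - 22/29)/(1/32) = -619*2377/1424 + (65/29)*32 = -1471363/1424 + 2080/29 = -39707607/41296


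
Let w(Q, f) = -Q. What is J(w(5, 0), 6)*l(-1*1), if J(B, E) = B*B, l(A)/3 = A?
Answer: -75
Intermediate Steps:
l(A) = 3*A
J(B, E) = B²
J(w(5, 0), 6)*l(-1*1) = (-1*5)²*(3*(-1*1)) = (-5)²*(3*(-1)) = 25*(-3) = -75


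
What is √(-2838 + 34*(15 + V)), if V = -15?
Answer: I*√2838 ≈ 53.273*I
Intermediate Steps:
√(-2838 + 34*(15 + V)) = √(-2838 + 34*(15 - 15)) = √(-2838 + 34*0) = √(-2838 + 0) = √(-2838) = I*√2838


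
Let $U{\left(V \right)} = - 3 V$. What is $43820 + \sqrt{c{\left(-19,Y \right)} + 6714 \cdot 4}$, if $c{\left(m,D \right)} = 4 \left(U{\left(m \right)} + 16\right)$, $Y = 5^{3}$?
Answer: $43820 + 2 \sqrt{6787} \approx 43985.0$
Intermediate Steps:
$Y = 125$
$c{\left(m,D \right)} = 64 - 12 m$ ($c{\left(m,D \right)} = 4 \left(- 3 m + 16\right) = 4 \left(16 - 3 m\right) = 64 - 12 m$)
$43820 + \sqrt{c{\left(-19,Y \right)} + 6714 \cdot 4} = 43820 + \sqrt{\left(64 - -228\right) + 6714 \cdot 4} = 43820 + \sqrt{\left(64 + 228\right) + 26856} = 43820 + \sqrt{292 + 26856} = 43820 + \sqrt{27148} = 43820 + 2 \sqrt{6787}$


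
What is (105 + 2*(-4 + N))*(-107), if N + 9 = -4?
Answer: -7597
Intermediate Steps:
N = -13 (N = -9 - 4 = -13)
(105 + 2*(-4 + N))*(-107) = (105 + 2*(-4 - 13))*(-107) = (105 + 2*(-17))*(-107) = (105 - 34)*(-107) = 71*(-107) = -7597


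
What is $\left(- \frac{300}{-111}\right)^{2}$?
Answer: $\frac{10000}{1369} \approx 7.3046$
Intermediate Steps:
$\left(- \frac{300}{-111}\right)^{2} = \left(\left(-300\right) \left(- \frac{1}{111}\right)\right)^{2} = \left(\frac{100}{37}\right)^{2} = \frac{10000}{1369}$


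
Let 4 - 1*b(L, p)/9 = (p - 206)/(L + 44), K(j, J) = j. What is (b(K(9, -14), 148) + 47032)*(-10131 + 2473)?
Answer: -19107674908/53 ≈ -3.6052e+8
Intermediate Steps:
b(L, p) = 36 - 9*(-206 + p)/(44 + L) (b(L, p) = 36 - 9*(p - 206)/(L + 44) = 36 - 9*(-206 + p)/(44 + L))
(b(K(9, -14), 148) + 47032)*(-10131 + 2473) = (9*(382 - 1*148 + 4*9)/(44 + 9) + 47032)*(-10131 + 2473) = (9*(382 - 148 + 36)/53 + 47032)*(-7658) = (9*(1/53)*270 + 47032)*(-7658) = (2430/53 + 47032)*(-7658) = (2495126/53)*(-7658) = -19107674908/53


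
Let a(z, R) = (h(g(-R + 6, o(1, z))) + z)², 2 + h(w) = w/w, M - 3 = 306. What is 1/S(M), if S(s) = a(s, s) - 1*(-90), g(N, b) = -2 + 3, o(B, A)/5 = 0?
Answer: 1/94954 ≈ 1.0531e-5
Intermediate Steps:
M = 309 (M = 3 + 306 = 309)
o(B, A) = 0 (o(B, A) = 5*0 = 0)
g(N, b) = 1
h(w) = -1 (h(w) = -2 + w/w = -2 + 1 = -1)
a(z, R) = (-1 + z)²
S(s) = 90 + (-1 + s)² (S(s) = (-1 + s)² - 1*(-90) = (-1 + s)² + 90 = 90 + (-1 + s)²)
1/S(M) = 1/(90 + (-1 + 309)²) = 1/(90 + 308²) = 1/(90 + 94864) = 1/94954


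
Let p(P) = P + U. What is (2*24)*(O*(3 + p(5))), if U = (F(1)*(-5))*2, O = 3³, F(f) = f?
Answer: -2592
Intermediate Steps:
O = 27
U = -10 (U = (1*(-5))*2 = -5*2 = -10)
p(P) = -10 + P (p(P) = P - 10 = -10 + P)
(2*24)*(O*(3 + p(5))) = (2*24)*(27*(3 + (-10 + 5))) = 48*(27*(3 - 5)) = 48*(27*(-2)) = 48*(-54) = -2592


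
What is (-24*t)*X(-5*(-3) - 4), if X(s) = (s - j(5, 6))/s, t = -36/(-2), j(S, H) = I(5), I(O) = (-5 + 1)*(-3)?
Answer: 432/11 ≈ 39.273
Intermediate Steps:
I(O) = 12 (I(O) = -4*(-3) = 12)
j(S, H) = 12
t = 18 (t = -36*(-1/2) = 18)
X(s) = (-12 + s)/s (X(s) = (s - 1*12)/s = (s - 12)/s = (-12 + s)/s)
(-24*t)*X(-5*(-3) - 4) = (-24*18)*((-12 + (-5*(-3) - 4))/(-5*(-3) - 4)) = -432*(-12 + (15 - 4))/(15 - 4) = -432*(-12 + 11)/11 = -432*(-1)/11 = -432*(-1/11) = 432/11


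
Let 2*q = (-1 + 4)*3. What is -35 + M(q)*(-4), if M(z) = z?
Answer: -53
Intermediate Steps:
q = 9/2 (q = ((-1 + 4)*3)/2 = (3*3)/2 = (½)*9 = 9/2 ≈ 4.5000)
-35 + M(q)*(-4) = -35 + (9/2)*(-4) = -35 - 18 = -53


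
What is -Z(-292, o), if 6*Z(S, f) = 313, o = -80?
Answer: -313/6 ≈ -52.167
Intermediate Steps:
Z(S, f) = 313/6 (Z(S, f) = (1/6)*313 = 313/6)
-Z(-292, o) = -1*313/6 = -313/6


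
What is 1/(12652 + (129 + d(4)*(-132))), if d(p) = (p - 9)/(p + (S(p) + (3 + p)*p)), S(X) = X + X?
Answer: 2/25595 ≈ 7.8140e-5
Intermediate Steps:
S(X) = 2*X
d(p) = (-9 + p)/(3*p + p*(3 + p)) (d(p) = (p - 9)/(p + (2*p + (3 + p)*p)) = (-9 + p)/(p + (2*p + p*(3 + p))) = (-9 + p)/(3*p + p*(3 + p)))
1/(12652 + (129 + d(4)*(-132))) = 1/(12652 + (129 + ((-9 + 4)/(4*(6 + 4)))*(-132))) = 1/(12652 + (129 + ((¼)*(-5)/10)*(-132))) = 1/(12652 + (129 + ((¼)*(⅒)*(-5))*(-132))) = 1/(12652 + (129 - ⅛*(-132))) = 1/(12652 + (129 + 33/2)) = 1/(12652 + 291/2) = 1/(25595/2) = 2/25595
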